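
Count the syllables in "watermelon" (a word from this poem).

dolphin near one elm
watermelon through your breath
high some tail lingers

4

"watermelon" has 4 syllables.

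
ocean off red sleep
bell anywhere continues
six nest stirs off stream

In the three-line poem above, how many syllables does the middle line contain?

The middle line: bell(1) + anywhere(3) + continues(3) = 7

7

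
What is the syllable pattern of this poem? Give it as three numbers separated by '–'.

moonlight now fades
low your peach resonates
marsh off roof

4–6–3

Line 1: moonlight(2) + now(1) + fades(1) = 4
Line 2: low(1) + your(1) + peach(1) + resonates(3) = 6
Line 3: marsh(1) + off(1) + roof(1) = 3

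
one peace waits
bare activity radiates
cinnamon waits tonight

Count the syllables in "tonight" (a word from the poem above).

2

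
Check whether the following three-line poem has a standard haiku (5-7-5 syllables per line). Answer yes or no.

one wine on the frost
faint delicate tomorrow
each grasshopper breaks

Line 1: one(1) + wine(1) + on(1) + the(1) + frost(1) = 5 ✓
Line 2: faint(1) + delicate(3) + tomorrow(3) = 7 ✓
Line 3: each(1) + grasshopper(3) + breaks(1) = 5 ✓

Yes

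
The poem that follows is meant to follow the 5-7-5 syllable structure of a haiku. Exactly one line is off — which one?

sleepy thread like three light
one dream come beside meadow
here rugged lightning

Line 1: sleepy (2), thread (1), like (1), three (1), light (1) → 6 (expected 5)
Line 2: one (1), dream (1), come (1), beside (2), meadow (2) → 7 ✓
Line 3: here (1), rugged (2), lightning (2) → 5 ✓

The first line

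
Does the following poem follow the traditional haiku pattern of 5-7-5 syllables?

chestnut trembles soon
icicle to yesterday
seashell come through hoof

Line 1: chestnut (2), trembles (2), soon (1) → 5 ✓
Line 2: icicle (3), to (1), yesterday (3) → 7 ✓
Line 3: seashell (2), come (1), through (1), hoof (1) → 5 ✓

Yes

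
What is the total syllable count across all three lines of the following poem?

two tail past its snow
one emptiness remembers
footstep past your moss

17

Line 1: two(1) + tail(1) + past(1) + its(1) + snow(1) = 5
Line 2: one(1) + emptiness(3) + remembers(3) = 7
Line 3: footstep(2) + past(1) + your(1) + moss(1) = 5
Total: 5 + 7 + 5 = 17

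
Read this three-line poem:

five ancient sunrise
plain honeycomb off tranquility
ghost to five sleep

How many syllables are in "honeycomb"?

3

"honeycomb" has 3 syllables.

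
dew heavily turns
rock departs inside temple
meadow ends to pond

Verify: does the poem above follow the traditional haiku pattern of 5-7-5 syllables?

Line 1: "dew heavily turns": 1+3+1 = 5 ✓
Line 2: "rock departs inside temple": 1+2+2+2 = 7 ✓
Line 3: "meadow ends to pond": 2+1+1+1 = 5 ✓

Yes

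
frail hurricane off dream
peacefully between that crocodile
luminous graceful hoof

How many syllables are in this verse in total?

21

Line 1: frail (1), hurricane (3), off (1), dream (1) → 6
Line 2: peacefully (3), between (2), that (1), crocodile (3) → 9
Line 3: luminous (3), graceful (2), hoof (1) → 6
Total: 6 + 9 + 6 = 21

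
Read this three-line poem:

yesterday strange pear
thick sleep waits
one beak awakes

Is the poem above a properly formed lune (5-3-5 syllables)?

No

Line 1: yesterday(3) + strange(1) + pear(1) = 5 ✓
Line 2: thick(1) + sleep(1) + waits(1) = 3 ✓
Line 3: one(1) + beak(1) + awakes(2) = 4 (expected 5)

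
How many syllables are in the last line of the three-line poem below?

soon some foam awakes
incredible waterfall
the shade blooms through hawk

5

The last line: the(1) + shade(1) + blooms(1) + through(1) + hawk(1) = 5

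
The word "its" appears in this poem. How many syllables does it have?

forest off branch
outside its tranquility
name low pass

1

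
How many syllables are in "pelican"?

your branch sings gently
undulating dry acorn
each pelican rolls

3

"pelican" has 3 syllables.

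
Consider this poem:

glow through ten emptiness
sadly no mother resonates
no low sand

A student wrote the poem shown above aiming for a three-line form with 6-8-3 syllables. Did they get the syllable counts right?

Line 1: glow (1), through (1), ten (1), emptiness (3) → 6 ✓
Line 2: sadly (2), no (1), mother (2), resonates (3) → 8 ✓
Line 3: no (1), low (1), sand (1) → 3 ✓

Yes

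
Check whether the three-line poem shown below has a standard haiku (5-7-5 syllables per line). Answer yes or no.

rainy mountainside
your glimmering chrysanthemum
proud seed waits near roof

No

Line 1: rainy (2), mountainside (3) → 5 ✓
Line 2: your (1), glimmering (3), chrysanthemum (4) → 8 (expected 7)
Line 3: proud (1), seed (1), waits (1), near (1), roof (1) → 5 ✓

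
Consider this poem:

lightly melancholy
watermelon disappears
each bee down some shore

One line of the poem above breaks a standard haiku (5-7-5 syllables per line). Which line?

Line 1: lightly (2), melancholy (4) → 6 (expected 5)
Line 2: watermelon (4), disappears (3) → 7 ✓
Line 3: each (1), bee (1), down (1), some (1), shore (1) → 5 ✓

Line 1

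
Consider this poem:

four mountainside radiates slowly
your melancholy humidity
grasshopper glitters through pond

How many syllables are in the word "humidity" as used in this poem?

4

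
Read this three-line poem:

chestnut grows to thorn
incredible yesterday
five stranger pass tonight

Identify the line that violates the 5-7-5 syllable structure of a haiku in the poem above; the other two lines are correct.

Line 3

Line 1: "chestnut grows to thorn": 2+1+1+1 = 5 ✓
Line 2: "incredible yesterday": 4+3 = 7 ✓
Line 3: "five stranger pass tonight": 1+2+1+2 = 6 (expected 5)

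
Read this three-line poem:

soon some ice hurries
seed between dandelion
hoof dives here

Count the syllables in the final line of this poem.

3

The final line: "hoof dives here": 1+1+1 = 3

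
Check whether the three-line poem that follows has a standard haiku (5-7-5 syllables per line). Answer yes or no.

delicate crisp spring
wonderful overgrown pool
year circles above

Line 1: delicate(3) + crisp(1) + spring(1) = 5 ✓
Line 2: wonderful(3) + overgrown(3) + pool(1) = 7 ✓
Line 3: year(1) + circles(2) + above(2) = 5 ✓

Yes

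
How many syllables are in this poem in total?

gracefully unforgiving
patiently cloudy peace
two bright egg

Line 1: gracefully(3) + unforgiving(4) = 7
Line 2: patiently(3) + cloudy(2) + peace(1) = 6
Line 3: two(1) + bright(1) + egg(1) = 3
Total: 7 + 6 + 3 = 16

16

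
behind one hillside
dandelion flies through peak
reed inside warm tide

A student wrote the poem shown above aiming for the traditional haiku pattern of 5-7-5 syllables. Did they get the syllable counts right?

Yes

Line 1: "behind one hillside": 2+1+2 = 5 ✓
Line 2: "dandelion flies through peak": 4+1+1+1 = 7 ✓
Line 3: "reed inside warm tide": 1+2+1+1 = 5 ✓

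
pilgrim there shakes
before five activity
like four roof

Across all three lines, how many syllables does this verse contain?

14

Line 1: pilgrim (2), there (1), shakes (1) → 4
Line 2: before (2), five (1), activity (4) → 7
Line 3: like (1), four (1), roof (1) → 3
Total: 4 + 7 + 3 = 14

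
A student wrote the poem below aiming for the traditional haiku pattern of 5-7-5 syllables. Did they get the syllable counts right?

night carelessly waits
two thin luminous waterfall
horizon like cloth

No

Line 1: "night carelessly waits": 1+3+1 = 5 ✓
Line 2: "two thin luminous waterfall": 1+1+3+3 = 8 (expected 7)
Line 3: "horizon like cloth": 3+1+1 = 5 ✓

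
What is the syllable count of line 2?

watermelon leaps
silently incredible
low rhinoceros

7

Line 2: silently (3), incredible (4) → 7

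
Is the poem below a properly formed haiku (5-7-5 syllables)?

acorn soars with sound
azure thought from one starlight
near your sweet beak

Line 1: "acorn soars with sound": 2+1+1+1 = 5 ✓
Line 2: "azure thought from one starlight": 2+1+1+1+2 = 7 ✓
Line 3: "near your sweet beak": 1+1+1+1 = 4 (expected 5)

No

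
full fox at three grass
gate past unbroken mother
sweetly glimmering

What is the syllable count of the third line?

5

The third line: "sweetly glimmering": 2+3 = 5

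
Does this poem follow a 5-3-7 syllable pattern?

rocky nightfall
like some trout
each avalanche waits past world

No

Line 1: rocky (2), nightfall (2) → 4 (expected 5)
Line 2: like (1), some (1), trout (1) → 3 ✓
Line 3: each (1), avalanche (3), waits (1), past (1), world (1) → 7 ✓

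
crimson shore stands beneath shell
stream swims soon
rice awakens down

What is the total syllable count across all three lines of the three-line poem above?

15

Line 1: crimson(2) + shore(1) + stands(1) + beneath(2) + shell(1) = 7
Line 2: stream(1) + swims(1) + soon(1) = 3
Line 3: rice(1) + awakens(3) + down(1) = 5
Total: 7 + 3 + 5 = 15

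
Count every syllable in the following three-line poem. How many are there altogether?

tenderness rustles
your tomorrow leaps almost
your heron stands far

17

Line 1: "tenderness rustles": 3+2 = 5
Line 2: "your tomorrow leaps almost": 1+3+1+2 = 7
Line 3: "your heron stands far": 1+2+1+1 = 5
Total: 5 + 7 + 5 = 17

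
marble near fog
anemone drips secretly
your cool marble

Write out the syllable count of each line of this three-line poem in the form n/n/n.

4/8/4

Line 1: marble(2) + near(1) + fog(1) = 4
Line 2: anemone(4) + drips(1) + secretly(3) = 8
Line 3: your(1) + cool(1) + marble(2) = 4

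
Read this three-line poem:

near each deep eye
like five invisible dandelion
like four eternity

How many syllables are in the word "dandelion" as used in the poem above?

4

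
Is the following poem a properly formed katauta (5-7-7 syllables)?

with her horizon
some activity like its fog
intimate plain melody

No

Line 1: "with her horizon": 1+1+3 = 5 ✓
Line 2: "some activity like its fog": 1+4+1+1+1 = 8 (expected 7)
Line 3: "intimate plain melody": 3+1+3 = 7 ✓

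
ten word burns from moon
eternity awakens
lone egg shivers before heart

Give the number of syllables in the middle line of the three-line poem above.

7

The middle line: "eternity awakens": 4+3 = 7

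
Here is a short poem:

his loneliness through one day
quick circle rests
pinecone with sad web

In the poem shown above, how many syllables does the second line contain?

4

The second line: quick(1) + circle(2) + rests(1) = 4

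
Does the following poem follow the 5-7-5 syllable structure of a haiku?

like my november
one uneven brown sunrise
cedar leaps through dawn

Line 1: "like my november": 1+1+3 = 5 ✓
Line 2: "one uneven brown sunrise": 1+3+1+2 = 7 ✓
Line 3: "cedar leaps through dawn": 2+1+1+1 = 5 ✓

Yes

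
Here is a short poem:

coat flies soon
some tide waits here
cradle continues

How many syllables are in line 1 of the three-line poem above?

3

Line 1: "coat flies soon": 1+1+1 = 3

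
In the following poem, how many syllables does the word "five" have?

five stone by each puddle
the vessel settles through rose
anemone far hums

"five" has 1 syllable.

1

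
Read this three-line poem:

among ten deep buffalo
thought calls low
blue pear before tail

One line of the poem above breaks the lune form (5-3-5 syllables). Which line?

Line 1: "among ten deep buffalo": 2+1+1+3 = 7 (expected 5)
Line 2: "thought calls low": 1+1+1 = 3 ✓
Line 3: "blue pear before tail": 1+1+2+1 = 5 ✓

The first line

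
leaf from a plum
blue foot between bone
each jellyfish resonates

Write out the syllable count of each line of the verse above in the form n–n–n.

4–5–7

Line 1: "leaf from a plum": 1+1+1+1 = 4
Line 2: "blue foot between bone": 1+1+2+1 = 5
Line 3: "each jellyfish resonates": 1+3+3 = 7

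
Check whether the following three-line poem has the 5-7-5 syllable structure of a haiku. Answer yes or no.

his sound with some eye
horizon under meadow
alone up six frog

Line 1: "his sound with some eye": 1+1+1+1+1 = 5 ✓
Line 2: "horizon under meadow": 3+2+2 = 7 ✓
Line 3: "alone up six frog": 2+1+1+1 = 5 ✓

Yes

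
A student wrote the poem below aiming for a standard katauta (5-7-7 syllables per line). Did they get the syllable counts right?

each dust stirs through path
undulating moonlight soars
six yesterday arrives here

Line 1: each(1) + dust(1) + stirs(1) + through(1) + path(1) = 5 ✓
Line 2: undulating(4) + moonlight(2) + soars(1) = 7 ✓
Line 3: six(1) + yesterday(3) + arrives(2) + here(1) = 7 ✓

Yes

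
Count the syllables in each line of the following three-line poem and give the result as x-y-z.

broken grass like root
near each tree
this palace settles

5-3-5

Line 1: broken(2) + grass(1) + like(1) + root(1) = 5
Line 2: near(1) + each(1) + tree(1) = 3
Line 3: this(1) + palace(2) + settles(2) = 5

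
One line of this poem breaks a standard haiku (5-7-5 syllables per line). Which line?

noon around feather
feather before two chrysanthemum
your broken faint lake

Line 2

Line 1: noon (1), around (2), feather (2) → 5 ✓
Line 2: feather (2), before (2), two (1), chrysanthemum (4) → 9 (expected 7)
Line 3: your (1), broken (2), faint (1), lake (1) → 5 ✓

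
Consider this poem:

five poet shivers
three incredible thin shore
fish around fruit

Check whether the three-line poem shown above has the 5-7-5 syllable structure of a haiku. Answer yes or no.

Line 1: five(1) + poet(2) + shivers(2) = 5 ✓
Line 2: three(1) + incredible(4) + thin(1) + shore(1) = 7 ✓
Line 3: fish(1) + around(2) + fruit(1) = 4 (expected 5)

No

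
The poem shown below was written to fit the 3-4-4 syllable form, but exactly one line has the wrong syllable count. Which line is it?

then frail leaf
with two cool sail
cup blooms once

Line 3

Line 1: then(1) + frail(1) + leaf(1) = 3 ✓
Line 2: with(1) + two(1) + cool(1) + sail(1) = 4 ✓
Line 3: cup(1) + blooms(1) + once(1) = 3 (expected 4)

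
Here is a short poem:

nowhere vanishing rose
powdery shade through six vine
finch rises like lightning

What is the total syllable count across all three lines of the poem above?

Line 1: "nowhere vanishing rose": 2+3+1 = 6
Line 2: "powdery shade through six vine": 3+1+1+1+1 = 7
Line 3: "finch rises like lightning": 1+2+1+2 = 6
Total: 6 + 7 + 6 = 19

19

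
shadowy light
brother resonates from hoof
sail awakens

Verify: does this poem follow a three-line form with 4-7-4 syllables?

Yes

Line 1: shadowy (3), light (1) → 4 ✓
Line 2: brother (2), resonates (3), from (1), hoof (1) → 7 ✓
Line 3: sail (1), awakens (3) → 4 ✓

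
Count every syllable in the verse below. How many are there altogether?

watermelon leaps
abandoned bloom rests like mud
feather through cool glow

17

Line 1: "watermelon leaps": 4+1 = 5
Line 2: "abandoned bloom rests like mud": 3+1+1+1+1 = 7
Line 3: "feather through cool glow": 2+1+1+1 = 5
Total: 5 + 7 + 5 = 17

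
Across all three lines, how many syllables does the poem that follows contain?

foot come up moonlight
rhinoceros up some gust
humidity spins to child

19

Line 1: foot(1) + come(1) + up(1) + moonlight(2) = 5
Line 2: rhinoceros(4) + up(1) + some(1) + gust(1) = 7
Line 3: humidity(4) + spins(1) + to(1) + child(1) = 7
Total: 5 + 7 + 7 = 19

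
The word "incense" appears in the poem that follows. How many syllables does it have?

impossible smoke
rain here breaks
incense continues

2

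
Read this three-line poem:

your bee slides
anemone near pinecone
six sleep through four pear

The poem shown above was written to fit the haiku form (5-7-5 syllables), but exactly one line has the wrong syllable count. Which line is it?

Line 1: your(1) + bee(1) + slides(1) = 3 (expected 5)
Line 2: anemone(4) + near(1) + pinecone(2) = 7 ✓
Line 3: six(1) + sleep(1) + through(1) + four(1) + pear(1) = 5 ✓

Line 1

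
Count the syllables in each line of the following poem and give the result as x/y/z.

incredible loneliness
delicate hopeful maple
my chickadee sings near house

7/7/7

Line 1: "incredible loneliness": 4+3 = 7
Line 2: "delicate hopeful maple": 3+2+2 = 7
Line 3: "my chickadee sings near house": 1+3+1+1+1 = 7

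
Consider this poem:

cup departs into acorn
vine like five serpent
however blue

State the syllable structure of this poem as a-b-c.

Line 1: cup (1), departs (2), into (2), acorn (2) → 7
Line 2: vine (1), like (1), five (1), serpent (2) → 5
Line 3: however (3), blue (1) → 4

7-5-4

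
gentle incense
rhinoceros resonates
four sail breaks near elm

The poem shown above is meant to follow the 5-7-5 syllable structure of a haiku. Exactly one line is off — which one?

Line 1: gentle(2) + incense(2) = 4 (expected 5)
Line 2: rhinoceros(4) + resonates(3) = 7 ✓
Line 3: four(1) + sail(1) + breaks(1) + near(1) + elm(1) = 5 ✓

The first line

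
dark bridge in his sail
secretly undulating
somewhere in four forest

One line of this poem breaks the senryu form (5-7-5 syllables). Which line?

Line 1: dark (1), bridge (1), in (1), his (1), sail (1) → 5 ✓
Line 2: secretly (3), undulating (4) → 7 ✓
Line 3: somewhere (2), in (1), four (1), forest (2) → 6 (expected 5)

Line 3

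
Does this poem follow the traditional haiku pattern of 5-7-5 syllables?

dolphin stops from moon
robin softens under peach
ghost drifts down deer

No

Line 1: "dolphin stops from moon": 2+1+1+1 = 5 ✓
Line 2: "robin softens under peach": 2+2+2+1 = 7 ✓
Line 3: "ghost drifts down deer": 1+1+1+1 = 4 (expected 5)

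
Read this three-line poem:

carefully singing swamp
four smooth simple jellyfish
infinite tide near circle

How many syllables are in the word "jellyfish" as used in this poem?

3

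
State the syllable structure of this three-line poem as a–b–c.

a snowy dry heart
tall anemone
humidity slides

Line 1: a (1), snowy (2), dry (1), heart (1) → 5
Line 2: tall (1), anemone (4) → 5
Line 3: humidity (4), slides (1) → 5

5–5–5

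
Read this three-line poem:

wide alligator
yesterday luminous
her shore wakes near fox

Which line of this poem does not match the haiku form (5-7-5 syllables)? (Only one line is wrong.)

Line 1: "wide alligator": 1+4 = 5 ✓
Line 2: "yesterday luminous": 3+3 = 6 (expected 7)
Line 3: "her shore wakes near fox": 1+1+1+1+1 = 5 ✓

The second line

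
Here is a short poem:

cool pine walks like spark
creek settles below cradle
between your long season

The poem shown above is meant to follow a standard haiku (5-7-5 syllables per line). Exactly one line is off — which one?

Line 3

Line 1: "cool pine walks like spark": 1+1+1+1+1 = 5 ✓
Line 2: "creek settles below cradle": 1+2+2+2 = 7 ✓
Line 3: "between your long season": 2+1+1+2 = 6 (expected 5)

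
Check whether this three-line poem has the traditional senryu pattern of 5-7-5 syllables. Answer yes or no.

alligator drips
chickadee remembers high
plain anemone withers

No

Line 1: alligator (4), drips (1) → 5 ✓
Line 2: chickadee (3), remembers (3), high (1) → 7 ✓
Line 3: plain (1), anemone (4), withers (2) → 7 (expected 5)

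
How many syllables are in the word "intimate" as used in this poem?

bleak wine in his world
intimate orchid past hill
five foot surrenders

"intimate" has 3 syllables.

3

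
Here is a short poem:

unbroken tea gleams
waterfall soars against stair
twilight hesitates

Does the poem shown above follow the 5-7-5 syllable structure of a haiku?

Line 1: unbroken(3) + tea(1) + gleams(1) = 5 ✓
Line 2: waterfall(3) + soars(1) + against(2) + stair(1) = 7 ✓
Line 3: twilight(2) + hesitates(3) = 5 ✓

Yes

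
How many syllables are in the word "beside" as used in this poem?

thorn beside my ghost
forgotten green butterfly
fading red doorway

"beside" has 2 syllables.

2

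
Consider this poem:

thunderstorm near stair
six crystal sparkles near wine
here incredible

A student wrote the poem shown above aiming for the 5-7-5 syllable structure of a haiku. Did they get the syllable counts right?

Yes

Line 1: thunderstorm (3), near (1), stair (1) → 5 ✓
Line 2: six (1), crystal (2), sparkles (2), near (1), wine (1) → 7 ✓
Line 3: here (1), incredible (4) → 5 ✓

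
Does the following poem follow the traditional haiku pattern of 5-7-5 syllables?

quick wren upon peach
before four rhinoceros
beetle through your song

Yes

Line 1: quick(1) + wren(1) + upon(2) + peach(1) = 5 ✓
Line 2: before(2) + four(1) + rhinoceros(4) = 7 ✓
Line 3: beetle(2) + through(1) + your(1) + song(1) = 5 ✓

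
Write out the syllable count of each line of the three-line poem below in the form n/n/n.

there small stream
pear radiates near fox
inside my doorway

3/6/5

Line 1: there(1) + small(1) + stream(1) = 3
Line 2: pear(1) + radiates(3) + near(1) + fox(1) = 6
Line 3: inside(2) + my(1) + doorway(2) = 5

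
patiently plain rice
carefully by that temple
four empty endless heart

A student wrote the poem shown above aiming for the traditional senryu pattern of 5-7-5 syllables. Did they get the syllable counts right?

Line 1: "patiently plain rice": 3+1+1 = 5 ✓
Line 2: "carefully by that temple": 3+1+1+2 = 7 ✓
Line 3: "four empty endless heart": 1+2+2+1 = 6 (expected 5)

No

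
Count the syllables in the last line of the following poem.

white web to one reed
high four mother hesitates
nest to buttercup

5

The last line: nest(1) + to(1) + buttercup(3) = 5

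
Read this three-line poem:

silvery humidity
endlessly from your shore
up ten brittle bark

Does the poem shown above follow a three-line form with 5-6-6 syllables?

No

Line 1: silvery(3) + humidity(4) = 7 (expected 5)
Line 2: endlessly(3) + from(1) + your(1) + shore(1) = 6 ✓
Line 3: up(1) + ten(1) + brittle(2) + bark(1) = 5 (expected 6)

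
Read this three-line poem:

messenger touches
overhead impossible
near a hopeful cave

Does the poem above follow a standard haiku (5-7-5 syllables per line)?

Yes

Line 1: "messenger touches": 3+2 = 5 ✓
Line 2: "overhead impossible": 3+4 = 7 ✓
Line 3: "near a hopeful cave": 1+1+2+1 = 5 ✓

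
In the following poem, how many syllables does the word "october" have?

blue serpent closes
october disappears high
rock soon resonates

3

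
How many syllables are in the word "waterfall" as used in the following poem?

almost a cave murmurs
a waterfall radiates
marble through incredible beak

3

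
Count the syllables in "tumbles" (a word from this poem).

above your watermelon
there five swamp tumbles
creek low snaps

2

"tumbles" has 2 syllables.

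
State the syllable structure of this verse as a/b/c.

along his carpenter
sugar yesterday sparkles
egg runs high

6/7/3

Line 1: along(2) + his(1) + carpenter(3) = 6
Line 2: sugar(2) + yesterday(3) + sparkles(2) = 7
Line 3: egg(1) + runs(1) + high(1) = 3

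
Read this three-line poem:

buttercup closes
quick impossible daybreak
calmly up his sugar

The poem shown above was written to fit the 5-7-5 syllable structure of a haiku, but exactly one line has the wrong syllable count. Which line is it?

Line 3

Line 1: buttercup (3), closes (2) → 5 ✓
Line 2: quick (1), impossible (4), daybreak (2) → 7 ✓
Line 3: calmly (2), up (1), his (1), sugar (2) → 6 (expected 5)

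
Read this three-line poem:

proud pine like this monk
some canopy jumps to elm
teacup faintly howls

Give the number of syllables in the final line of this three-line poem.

The final line: teacup(2) + faintly(2) + howls(1) = 5

5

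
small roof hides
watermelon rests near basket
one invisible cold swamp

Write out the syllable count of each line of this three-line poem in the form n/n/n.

3/8/7

Line 1: "small roof hides": 1+1+1 = 3
Line 2: "watermelon rests near basket": 4+1+1+2 = 8
Line 3: "one invisible cold swamp": 1+4+1+1 = 7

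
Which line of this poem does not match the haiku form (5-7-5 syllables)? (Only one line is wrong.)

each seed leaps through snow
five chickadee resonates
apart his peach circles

The third line

Line 1: "each seed leaps through snow": 1+1+1+1+1 = 5 ✓
Line 2: "five chickadee resonates": 1+3+3 = 7 ✓
Line 3: "apart his peach circles": 2+1+1+2 = 6 (expected 5)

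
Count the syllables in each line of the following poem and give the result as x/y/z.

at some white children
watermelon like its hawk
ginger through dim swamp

Line 1: "at some white children": 1+1+1+2 = 5
Line 2: "watermelon like its hawk": 4+1+1+1 = 7
Line 3: "ginger through dim swamp": 2+1+1+1 = 5

5/7/5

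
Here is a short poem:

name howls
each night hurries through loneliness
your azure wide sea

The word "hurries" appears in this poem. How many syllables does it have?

"hurries" has 2 syllables.

2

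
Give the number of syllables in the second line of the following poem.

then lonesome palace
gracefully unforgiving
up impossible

7

The second line: gracefully (3), unforgiving (4) → 7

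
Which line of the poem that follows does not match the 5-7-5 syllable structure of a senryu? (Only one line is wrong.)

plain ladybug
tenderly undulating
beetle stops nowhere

The first line

Line 1: plain (1), ladybug (3) → 4 (expected 5)
Line 2: tenderly (3), undulating (4) → 7 ✓
Line 3: beetle (2), stops (1), nowhere (2) → 5 ✓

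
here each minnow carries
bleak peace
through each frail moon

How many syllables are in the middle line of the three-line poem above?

The middle line: bleak (1), peace (1) → 2

2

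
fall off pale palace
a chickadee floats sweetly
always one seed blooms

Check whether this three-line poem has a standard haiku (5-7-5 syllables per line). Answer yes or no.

Yes

Line 1: "fall off pale palace": 1+1+1+2 = 5 ✓
Line 2: "a chickadee floats sweetly": 1+3+1+2 = 7 ✓
Line 3: "always one seed blooms": 2+1+1+1 = 5 ✓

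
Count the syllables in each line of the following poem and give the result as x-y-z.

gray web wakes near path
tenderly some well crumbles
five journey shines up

5-7-5

Line 1: gray(1) + web(1) + wakes(1) + near(1) + path(1) = 5
Line 2: tenderly(3) + some(1) + well(1) + crumbles(2) = 7
Line 3: five(1) + journey(2) + shines(1) + up(1) = 5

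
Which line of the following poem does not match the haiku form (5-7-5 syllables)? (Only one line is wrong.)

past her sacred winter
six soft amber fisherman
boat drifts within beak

Line 1: past(1) + her(1) + sacred(2) + winter(2) = 6 (expected 5)
Line 2: six(1) + soft(1) + amber(2) + fisherman(3) = 7 ✓
Line 3: boat(1) + drifts(1) + within(2) + beak(1) = 5 ✓

Line 1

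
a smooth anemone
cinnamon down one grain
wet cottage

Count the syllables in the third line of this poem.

3

The third line: wet (1), cottage (2) → 3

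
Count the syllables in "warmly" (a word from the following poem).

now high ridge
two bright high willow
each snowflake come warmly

"warmly" has 2 syllables.

2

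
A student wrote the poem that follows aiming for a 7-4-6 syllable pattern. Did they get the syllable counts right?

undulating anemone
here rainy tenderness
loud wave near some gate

No

Line 1: "undulating anemone": 4+4 = 8 (expected 7)
Line 2: "here rainy tenderness": 1+2+3 = 6 (expected 4)
Line 3: "loud wave near some gate": 1+1+1+1+1 = 5 (expected 6)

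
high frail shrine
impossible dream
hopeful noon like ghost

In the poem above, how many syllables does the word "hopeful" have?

"hopeful" has 2 syllables.

2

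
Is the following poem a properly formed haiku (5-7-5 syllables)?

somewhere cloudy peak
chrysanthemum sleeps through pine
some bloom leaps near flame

Yes

Line 1: somewhere (2), cloudy (2), peak (1) → 5 ✓
Line 2: chrysanthemum (4), sleeps (1), through (1), pine (1) → 7 ✓
Line 3: some (1), bloom (1), leaps (1), near (1), flame (1) → 5 ✓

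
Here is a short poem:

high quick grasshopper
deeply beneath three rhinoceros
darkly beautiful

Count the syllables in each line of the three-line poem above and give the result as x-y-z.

Line 1: high(1) + quick(1) + grasshopper(3) = 5
Line 2: deeply(2) + beneath(2) + three(1) + rhinoceros(4) = 9
Line 3: darkly(2) + beautiful(3) = 5

5-9-5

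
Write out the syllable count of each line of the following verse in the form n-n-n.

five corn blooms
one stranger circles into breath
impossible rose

3-8-5

Line 1: "five corn blooms": 1+1+1 = 3
Line 2: "one stranger circles into breath": 1+2+2+2+1 = 8
Line 3: "impossible rose": 4+1 = 5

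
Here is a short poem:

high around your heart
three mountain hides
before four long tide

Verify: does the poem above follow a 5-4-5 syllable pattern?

Yes

Line 1: high (1), around (2), your (1), heart (1) → 5 ✓
Line 2: three (1), mountain (2), hides (1) → 4 ✓
Line 3: before (2), four (1), long (1), tide (1) → 5 ✓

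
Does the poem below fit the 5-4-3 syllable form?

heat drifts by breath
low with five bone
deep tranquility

Line 1: heat(1) + drifts(1) + by(1) + breath(1) = 4 (expected 5)
Line 2: low(1) + with(1) + five(1) + bone(1) = 4 ✓
Line 3: deep(1) + tranquility(4) = 5 (expected 3)

No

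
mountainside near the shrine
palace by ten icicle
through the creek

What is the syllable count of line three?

3

Line three: through(1) + the(1) + creek(1) = 3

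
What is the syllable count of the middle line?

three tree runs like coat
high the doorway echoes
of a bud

6

The middle line: "high the doorway echoes": 1+1+2+2 = 6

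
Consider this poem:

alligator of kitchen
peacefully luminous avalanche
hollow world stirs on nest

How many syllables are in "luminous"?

3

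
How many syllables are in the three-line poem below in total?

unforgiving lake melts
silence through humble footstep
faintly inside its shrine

Line 1: "unforgiving lake melts": 4+1+1 = 6
Line 2: "silence through humble footstep": 2+1+2+2 = 7
Line 3: "faintly inside its shrine": 2+2+1+1 = 6
Total: 6 + 7 + 6 = 19

19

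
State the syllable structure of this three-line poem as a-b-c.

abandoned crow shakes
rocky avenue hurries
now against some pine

5-7-5

Line 1: "abandoned crow shakes": 3+1+1 = 5
Line 2: "rocky avenue hurries": 2+3+2 = 7
Line 3: "now against some pine": 1+2+1+1 = 5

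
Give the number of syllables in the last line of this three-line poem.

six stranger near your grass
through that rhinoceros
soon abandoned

4

The last line: soon (1), abandoned (3) → 4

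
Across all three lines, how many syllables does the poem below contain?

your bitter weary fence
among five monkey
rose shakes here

14

Line 1: your(1) + bitter(2) + weary(2) + fence(1) = 6
Line 2: among(2) + five(1) + monkey(2) = 5
Line 3: rose(1) + shakes(1) + here(1) = 3
Total: 6 + 5 + 3 = 14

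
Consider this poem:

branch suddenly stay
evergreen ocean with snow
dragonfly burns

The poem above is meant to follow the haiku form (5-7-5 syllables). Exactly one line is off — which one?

Line 3

Line 1: branch(1) + suddenly(3) + stay(1) = 5 ✓
Line 2: evergreen(3) + ocean(2) + with(1) + snow(1) = 7 ✓
Line 3: dragonfly(3) + burns(1) = 4 (expected 5)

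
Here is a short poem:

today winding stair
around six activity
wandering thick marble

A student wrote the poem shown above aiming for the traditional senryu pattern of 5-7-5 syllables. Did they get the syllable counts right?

No

Line 1: today(2) + winding(2) + stair(1) = 5 ✓
Line 2: around(2) + six(1) + activity(4) = 7 ✓
Line 3: wandering(3) + thick(1) + marble(2) = 6 (expected 5)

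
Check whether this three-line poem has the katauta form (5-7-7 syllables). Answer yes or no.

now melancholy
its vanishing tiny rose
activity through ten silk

Line 1: now (1), melancholy (4) → 5 ✓
Line 2: its (1), vanishing (3), tiny (2), rose (1) → 7 ✓
Line 3: activity (4), through (1), ten (1), silk (1) → 7 ✓

Yes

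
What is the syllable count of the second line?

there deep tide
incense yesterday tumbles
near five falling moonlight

7

The second line: incense(2) + yesterday(3) + tumbles(2) = 7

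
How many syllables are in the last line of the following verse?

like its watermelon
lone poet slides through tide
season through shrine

4

The last line: season (2), through (1), shrine (1) → 4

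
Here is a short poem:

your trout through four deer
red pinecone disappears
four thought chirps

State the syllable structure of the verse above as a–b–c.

5–6–3

Line 1: your (1), trout (1), through (1), four (1), deer (1) → 5
Line 2: red (1), pinecone (2), disappears (3) → 6
Line 3: four (1), thought (1), chirps (1) → 3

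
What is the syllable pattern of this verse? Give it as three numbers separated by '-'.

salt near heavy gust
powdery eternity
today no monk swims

5-7-5

Line 1: "salt near heavy gust": 1+1+2+1 = 5
Line 2: "powdery eternity": 3+4 = 7
Line 3: "today no monk swims": 2+1+1+1 = 5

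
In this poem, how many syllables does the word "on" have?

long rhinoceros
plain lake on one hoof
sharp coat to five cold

"on" has 1 syllable.

1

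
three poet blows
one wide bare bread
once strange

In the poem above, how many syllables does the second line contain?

4

The second line: "one wide bare bread": 1+1+1+1 = 4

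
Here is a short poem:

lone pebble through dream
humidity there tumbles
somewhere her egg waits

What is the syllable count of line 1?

Line 1: lone (1), pebble (2), through (1), dream (1) → 5

5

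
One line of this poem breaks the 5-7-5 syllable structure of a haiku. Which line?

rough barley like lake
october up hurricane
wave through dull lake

Line 3

Line 1: rough (1), barley (2), like (1), lake (1) → 5 ✓
Line 2: october (3), up (1), hurricane (3) → 7 ✓
Line 3: wave (1), through (1), dull (1), lake (1) → 4 (expected 5)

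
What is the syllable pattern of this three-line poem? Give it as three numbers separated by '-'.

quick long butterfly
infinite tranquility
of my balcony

5-7-5

Line 1: quick (1), long (1), butterfly (3) → 5
Line 2: infinite (3), tranquility (4) → 7
Line 3: of (1), my (1), balcony (3) → 5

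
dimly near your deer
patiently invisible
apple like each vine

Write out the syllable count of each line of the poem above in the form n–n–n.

Line 1: dimly (2), near (1), your (1), deer (1) → 5
Line 2: patiently (3), invisible (4) → 7
Line 3: apple (2), like (1), each (1), vine (1) → 5

5–7–5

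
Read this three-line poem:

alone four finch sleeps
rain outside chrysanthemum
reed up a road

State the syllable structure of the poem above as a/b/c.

Line 1: alone (2), four (1), finch (1), sleeps (1) → 5
Line 2: rain (1), outside (2), chrysanthemum (4) → 7
Line 3: reed (1), up (1), a (1), road (1) → 4

5/7/4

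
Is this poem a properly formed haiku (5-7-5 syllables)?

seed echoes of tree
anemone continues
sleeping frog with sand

Line 1: seed (1), echoes (2), of (1), tree (1) → 5 ✓
Line 2: anemone (4), continues (3) → 7 ✓
Line 3: sleeping (2), frog (1), with (1), sand (1) → 5 ✓

Yes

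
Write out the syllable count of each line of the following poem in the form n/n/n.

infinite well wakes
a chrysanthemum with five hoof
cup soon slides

5/8/3

Line 1: "infinite well wakes": 3+1+1 = 5
Line 2: "a chrysanthemum with five hoof": 1+4+1+1+1 = 8
Line 3: "cup soon slides": 1+1+1 = 3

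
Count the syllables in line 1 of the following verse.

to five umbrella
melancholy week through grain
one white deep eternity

5

Line 1: to (1), five (1), umbrella (3) → 5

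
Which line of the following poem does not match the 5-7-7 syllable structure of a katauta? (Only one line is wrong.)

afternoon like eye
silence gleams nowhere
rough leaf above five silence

Line 1: afternoon (3), like (1), eye (1) → 5 ✓
Line 2: silence (2), gleams (1), nowhere (2) → 5 (expected 7)
Line 3: rough (1), leaf (1), above (2), five (1), silence (2) → 7 ✓

Line 2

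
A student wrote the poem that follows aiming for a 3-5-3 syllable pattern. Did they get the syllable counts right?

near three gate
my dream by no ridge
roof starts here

Yes

Line 1: near(1) + three(1) + gate(1) = 3 ✓
Line 2: my(1) + dream(1) + by(1) + no(1) + ridge(1) = 5 ✓
Line 3: roof(1) + starts(1) + here(1) = 3 ✓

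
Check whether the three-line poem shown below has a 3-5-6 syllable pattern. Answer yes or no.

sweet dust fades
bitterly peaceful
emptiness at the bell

Line 1: sweet(1) + dust(1) + fades(1) = 3 ✓
Line 2: bitterly(3) + peaceful(2) = 5 ✓
Line 3: emptiness(3) + at(1) + the(1) + bell(1) = 6 ✓

Yes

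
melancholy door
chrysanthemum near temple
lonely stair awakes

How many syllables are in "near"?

1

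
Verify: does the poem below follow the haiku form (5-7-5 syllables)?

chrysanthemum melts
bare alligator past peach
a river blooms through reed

Line 1: chrysanthemum (4), melts (1) → 5 ✓
Line 2: bare (1), alligator (4), past (1), peach (1) → 7 ✓
Line 3: a (1), river (2), blooms (1), through (1), reed (1) → 6 (expected 5)

No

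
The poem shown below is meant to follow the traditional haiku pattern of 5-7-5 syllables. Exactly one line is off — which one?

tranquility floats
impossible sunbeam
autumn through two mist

Line 1: tranquility (4), floats (1) → 5 ✓
Line 2: impossible (4), sunbeam (2) → 6 (expected 7)
Line 3: autumn (2), through (1), two (1), mist (1) → 5 ✓

Line 2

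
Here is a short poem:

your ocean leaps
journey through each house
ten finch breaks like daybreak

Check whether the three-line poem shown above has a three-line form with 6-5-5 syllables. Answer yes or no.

Line 1: "your ocean leaps": 1+2+1 = 4 (expected 6)
Line 2: "journey through each house": 2+1+1+1 = 5 ✓
Line 3: "ten finch breaks like daybreak": 1+1+1+1+2 = 6 (expected 5)

No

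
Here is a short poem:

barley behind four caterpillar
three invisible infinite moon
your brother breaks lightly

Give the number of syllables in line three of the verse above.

Line three: your (1), brother (2), breaks (1), lightly (2) → 6

6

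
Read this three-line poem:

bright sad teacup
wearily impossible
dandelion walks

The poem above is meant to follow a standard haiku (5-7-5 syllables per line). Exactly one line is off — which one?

Line 1: bright(1) + sad(1) + teacup(2) = 4 (expected 5)
Line 2: wearily(3) + impossible(4) = 7 ✓
Line 3: dandelion(4) + walks(1) = 5 ✓

Line 1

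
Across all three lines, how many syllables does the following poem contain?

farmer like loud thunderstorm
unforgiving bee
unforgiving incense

Line 1: farmer (2), like (1), loud (1), thunderstorm (3) → 7
Line 2: unforgiving (4), bee (1) → 5
Line 3: unforgiving (4), incense (2) → 6
Total: 7 + 5 + 6 = 18

18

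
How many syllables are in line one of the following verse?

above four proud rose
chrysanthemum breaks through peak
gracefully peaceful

5

Line one: above (2), four (1), proud (1), rose (1) → 5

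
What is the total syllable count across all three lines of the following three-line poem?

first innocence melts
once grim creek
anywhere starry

Line 1: "first innocence melts": 1+3+1 = 5
Line 2: "once grim creek": 1+1+1 = 3
Line 3: "anywhere starry": 3+2 = 5
Total: 5 + 3 + 5 = 13

13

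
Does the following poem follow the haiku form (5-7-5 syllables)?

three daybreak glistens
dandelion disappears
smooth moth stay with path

Yes

Line 1: three(1) + daybreak(2) + glistens(2) = 5 ✓
Line 2: dandelion(4) + disappears(3) = 7 ✓
Line 3: smooth(1) + moth(1) + stay(1) + with(1) + path(1) = 5 ✓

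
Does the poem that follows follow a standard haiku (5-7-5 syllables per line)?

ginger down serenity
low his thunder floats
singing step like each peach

Line 1: "ginger down serenity": 2+1+4 = 7 (expected 5)
Line 2: "low his thunder floats": 1+1+2+1 = 5 (expected 7)
Line 3: "singing step like each peach": 2+1+1+1+1 = 6 (expected 5)

No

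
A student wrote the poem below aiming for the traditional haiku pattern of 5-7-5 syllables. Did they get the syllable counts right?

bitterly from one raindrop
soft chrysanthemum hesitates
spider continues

Line 1: bitterly(3) + from(1) + one(1) + raindrop(2) = 7 (expected 5)
Line 2: soft(1) + chrysanthemum(4) + hesitates(3) = 8 (expected 7)
Line 3: spider(2) + continues(3) = 5 ✓

No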